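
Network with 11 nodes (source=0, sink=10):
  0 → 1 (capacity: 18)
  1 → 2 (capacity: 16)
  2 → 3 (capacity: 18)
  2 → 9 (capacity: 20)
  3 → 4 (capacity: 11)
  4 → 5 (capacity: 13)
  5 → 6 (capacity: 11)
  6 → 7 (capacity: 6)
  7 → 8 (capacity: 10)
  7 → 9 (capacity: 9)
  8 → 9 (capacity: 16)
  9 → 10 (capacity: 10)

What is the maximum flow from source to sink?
Maximum flow = 10

Max flow: 10

Flow assignment:
  0 → 1: 10/18
  1 → 2: 10/16
  2 → 9: 10/20
  9 → 10: 10/10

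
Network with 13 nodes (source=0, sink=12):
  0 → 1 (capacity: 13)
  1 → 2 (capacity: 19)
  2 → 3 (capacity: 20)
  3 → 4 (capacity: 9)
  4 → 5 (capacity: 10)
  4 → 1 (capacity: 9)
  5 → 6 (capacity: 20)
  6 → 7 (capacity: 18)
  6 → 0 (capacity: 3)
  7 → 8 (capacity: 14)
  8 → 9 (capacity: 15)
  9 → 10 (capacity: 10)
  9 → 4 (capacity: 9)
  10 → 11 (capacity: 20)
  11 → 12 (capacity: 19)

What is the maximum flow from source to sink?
Maximum flow = 9

Max flow: 9

Flow assignment:
  0 → 1: 9/13
  1 → 2: 9/19
  2 → 3: 9/20
  3 → 4: 9/9
  4 → 5: 9/10
  5 → 6: 9/20
  6 → 7: 9/18
  7 → 8: 9/14
  8 → 9: 9/15
  9 → 10: 9/10
  10 → 11: 9/20
  11 → 12: 9/19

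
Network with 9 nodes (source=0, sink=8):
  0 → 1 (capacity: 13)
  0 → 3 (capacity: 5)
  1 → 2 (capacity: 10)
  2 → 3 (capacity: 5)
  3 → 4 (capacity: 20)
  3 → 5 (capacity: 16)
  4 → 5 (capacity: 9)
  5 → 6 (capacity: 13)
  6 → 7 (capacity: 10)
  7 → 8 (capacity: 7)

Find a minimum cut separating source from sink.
Min cut value = 7, edges: (7,8)

Min cut value: 7
Partition: S = [0, 1, 2, 3, 4, 5, 6, 7], T = [8]
Cut edges: (7,8)

By max-flow min-cut theorem, max flow = min cut = 7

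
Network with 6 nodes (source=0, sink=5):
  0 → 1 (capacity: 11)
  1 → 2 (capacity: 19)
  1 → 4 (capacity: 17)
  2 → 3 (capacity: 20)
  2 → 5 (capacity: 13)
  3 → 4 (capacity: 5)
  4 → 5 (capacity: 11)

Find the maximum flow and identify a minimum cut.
Max flow = 11, Min cut edges: (0,1)

Maximum flow: 11
Minimum cut: (0,1)
Partition: S = [0], T = [1, 2, 3, 4, 5]

Max-flow min-cut theorem verified: both equal 11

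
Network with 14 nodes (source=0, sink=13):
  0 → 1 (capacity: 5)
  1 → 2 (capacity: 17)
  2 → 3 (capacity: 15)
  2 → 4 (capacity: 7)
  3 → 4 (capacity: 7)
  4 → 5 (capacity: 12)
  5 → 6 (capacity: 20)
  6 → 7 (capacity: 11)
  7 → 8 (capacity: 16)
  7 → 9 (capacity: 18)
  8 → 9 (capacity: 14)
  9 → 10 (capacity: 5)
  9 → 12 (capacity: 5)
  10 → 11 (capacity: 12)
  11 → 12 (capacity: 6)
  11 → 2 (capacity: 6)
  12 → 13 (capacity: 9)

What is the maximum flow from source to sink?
Maximum flow = 5

Max flow: 5

Flow assignment:
  0 → 1: 5/5
  1 → 2: 5/17
  2 → 4: 5/7
  4 → 5: 5/12
  5 → 6: 5/20
  6 → 7: 5/11
  7 → 9: 5/18
  9 → 12: 5/5
  12 → 13: 5/9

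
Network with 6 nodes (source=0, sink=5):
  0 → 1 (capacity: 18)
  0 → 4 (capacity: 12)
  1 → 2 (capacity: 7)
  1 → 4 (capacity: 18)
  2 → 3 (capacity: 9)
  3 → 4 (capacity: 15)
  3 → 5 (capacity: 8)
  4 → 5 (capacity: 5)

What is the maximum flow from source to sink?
Maximum flow = 12

Max flow: 12

Flow assignment:
  0 → 1: 7/18
  0 → 4: 5/12
  1 → 2: 7/7
  2 → 3: 7/9
  3 → 5: 7/8
  4 → 5: 5/5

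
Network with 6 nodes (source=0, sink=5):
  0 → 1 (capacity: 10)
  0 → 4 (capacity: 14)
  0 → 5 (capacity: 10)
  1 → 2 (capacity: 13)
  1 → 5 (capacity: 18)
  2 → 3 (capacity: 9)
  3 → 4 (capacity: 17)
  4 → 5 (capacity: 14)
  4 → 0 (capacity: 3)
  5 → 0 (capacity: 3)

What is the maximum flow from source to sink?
Maximum flow = 34

Max flow: 34

Flow assignment:
  0 → 1: 10/10
  0 → 4: 14/14
  0 → 5: 10/10
  1 → 5: 10/18
  4 → 5: 14/14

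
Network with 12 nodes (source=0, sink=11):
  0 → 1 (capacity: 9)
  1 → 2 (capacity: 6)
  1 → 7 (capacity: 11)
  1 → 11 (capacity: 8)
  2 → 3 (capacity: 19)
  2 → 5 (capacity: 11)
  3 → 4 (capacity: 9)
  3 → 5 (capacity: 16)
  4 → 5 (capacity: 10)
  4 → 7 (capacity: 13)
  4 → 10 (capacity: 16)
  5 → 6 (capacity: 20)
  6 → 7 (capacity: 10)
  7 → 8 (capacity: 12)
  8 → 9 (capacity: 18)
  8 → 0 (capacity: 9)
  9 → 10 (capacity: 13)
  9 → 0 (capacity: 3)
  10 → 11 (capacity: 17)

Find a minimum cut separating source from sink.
Min cut value = 9, edges: (0,1)

Min cut value: 9
Partition: S = [0], T = [1, 2, 3, 4, 5, 6, 7, 8, 9, 10, 11]
Cut edges: (0,1)

By max-flow min-cut theorem, max flow = min cut = 9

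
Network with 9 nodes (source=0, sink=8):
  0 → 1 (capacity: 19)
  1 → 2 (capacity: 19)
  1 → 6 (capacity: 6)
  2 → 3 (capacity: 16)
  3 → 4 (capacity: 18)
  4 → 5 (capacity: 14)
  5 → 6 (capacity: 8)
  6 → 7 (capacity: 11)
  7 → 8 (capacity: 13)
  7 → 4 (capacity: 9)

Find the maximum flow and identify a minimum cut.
Max flow = 11, Min cut edges: (6,7)

Maximum flow: 11
Minimum cut: (6,7)
Partition: S = [0, 1, 2, 3, 4, 5, 6], T = [7, 8]

Max-flow min-cut theorem verified: both equal 11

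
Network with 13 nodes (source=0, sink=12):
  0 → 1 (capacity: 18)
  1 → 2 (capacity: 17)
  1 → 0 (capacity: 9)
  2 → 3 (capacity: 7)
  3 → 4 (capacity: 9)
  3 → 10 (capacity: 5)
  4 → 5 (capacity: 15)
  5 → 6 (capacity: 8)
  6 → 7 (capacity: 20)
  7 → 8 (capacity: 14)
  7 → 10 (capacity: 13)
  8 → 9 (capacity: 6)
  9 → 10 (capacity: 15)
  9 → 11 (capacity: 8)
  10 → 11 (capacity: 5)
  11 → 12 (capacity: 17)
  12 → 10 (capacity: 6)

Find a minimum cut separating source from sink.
Min cut value = 7, edges: (2,3)

Min cut value: 7
Partition: S = [0, 1, 2], T = [3, 4, 5, 6, 7, 8, 9, 10, 11, 12]
Cut edges: (2,3)

By max-flow min-cut theorem, max flow = min cut = 7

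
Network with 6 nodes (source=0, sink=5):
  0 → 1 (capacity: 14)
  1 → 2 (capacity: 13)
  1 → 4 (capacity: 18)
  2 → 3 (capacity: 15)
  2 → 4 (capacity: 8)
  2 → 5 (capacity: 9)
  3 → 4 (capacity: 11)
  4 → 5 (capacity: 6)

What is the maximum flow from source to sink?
Maximum flow = 14

Max flow: 14

Flow assignment:
  0 → 1: 14/14
  1 → 2: 13/13
  1 → 4: 1/18
  2 → 4: 4/8
  2 → 5: 9/9
  4 → 5: 5/6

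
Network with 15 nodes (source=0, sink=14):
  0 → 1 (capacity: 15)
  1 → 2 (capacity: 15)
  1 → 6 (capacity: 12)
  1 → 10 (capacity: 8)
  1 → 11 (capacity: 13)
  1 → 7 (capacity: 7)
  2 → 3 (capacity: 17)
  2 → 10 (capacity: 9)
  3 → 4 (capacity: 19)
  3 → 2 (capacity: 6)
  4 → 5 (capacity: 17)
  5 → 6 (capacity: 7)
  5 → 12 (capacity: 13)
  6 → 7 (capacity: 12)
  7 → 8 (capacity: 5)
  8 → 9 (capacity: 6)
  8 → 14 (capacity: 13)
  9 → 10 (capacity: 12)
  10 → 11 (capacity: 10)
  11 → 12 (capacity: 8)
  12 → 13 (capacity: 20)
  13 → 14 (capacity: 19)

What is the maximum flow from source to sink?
Maximum flow = 15

Max flow: 15

Flow assignment:
  0 → 1: 15/15
  1 → 2: 2/15
  1 → 11: 8/13
  1 → 7: 5/7
  2 → 3: 2/17
  3 → 4: 2/19
  4 → 5: 2/17
  5 → 12: 2/13
  7 → 8: 5/5
  8 → 14: 5/13
  11 → 12: 8/8
  12 → 13: 10/20
  13 → 14: 10/19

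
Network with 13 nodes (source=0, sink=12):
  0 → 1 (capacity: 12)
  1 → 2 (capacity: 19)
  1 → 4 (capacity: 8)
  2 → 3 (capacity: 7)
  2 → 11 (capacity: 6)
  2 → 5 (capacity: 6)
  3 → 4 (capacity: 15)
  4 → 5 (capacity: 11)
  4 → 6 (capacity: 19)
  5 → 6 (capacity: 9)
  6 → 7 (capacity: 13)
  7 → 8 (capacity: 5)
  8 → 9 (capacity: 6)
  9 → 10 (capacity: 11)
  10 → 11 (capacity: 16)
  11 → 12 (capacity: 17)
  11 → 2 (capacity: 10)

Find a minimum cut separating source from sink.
Min cut value = 11, edges: (2,11), (7,8)

Min cut value: 11
Partition: S = [0, 1, 2, 3, 4, 5, 6, 7], T = [8, 9, 10, 11, 12]
Cut edges: (2,11), (7,8)

By max-flow min-cut theorem, max flow = min cut = 11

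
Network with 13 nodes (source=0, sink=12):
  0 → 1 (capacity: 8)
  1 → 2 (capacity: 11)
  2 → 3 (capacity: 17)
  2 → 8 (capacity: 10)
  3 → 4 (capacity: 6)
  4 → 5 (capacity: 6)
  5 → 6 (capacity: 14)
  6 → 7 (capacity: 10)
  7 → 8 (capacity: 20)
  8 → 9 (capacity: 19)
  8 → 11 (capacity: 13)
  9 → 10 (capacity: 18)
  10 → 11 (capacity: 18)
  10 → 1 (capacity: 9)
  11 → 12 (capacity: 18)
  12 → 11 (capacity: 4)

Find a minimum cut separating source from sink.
Min cut value = 8, edges: (0,1)

Min cut value: 8
Partition: S = [0], T = [1, 2, 3, 4, 5, 6, 7, 8, 9, 10, 11, 12]
Cut edges: (0,1)

By max-flow min-cut theorem, max flow = min cut = 8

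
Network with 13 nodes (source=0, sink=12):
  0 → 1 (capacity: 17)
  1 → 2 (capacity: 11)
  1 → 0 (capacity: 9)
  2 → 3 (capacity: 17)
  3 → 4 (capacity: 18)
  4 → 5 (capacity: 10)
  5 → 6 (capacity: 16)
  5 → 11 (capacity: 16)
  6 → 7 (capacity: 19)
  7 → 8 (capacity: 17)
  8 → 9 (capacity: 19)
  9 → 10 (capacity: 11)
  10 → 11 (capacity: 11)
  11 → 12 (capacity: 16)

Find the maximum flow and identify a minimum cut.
Max flow = 10, Min cut edges: (4,5)

Maximum flow: 10
Minimum cut: (4,5)
Partition: S = [0, 1, 2, 3, 4], T = [5, 6, 7, 8, 9, 10, 11, 12]

Max-flow min-cut theorem verified: both equal 10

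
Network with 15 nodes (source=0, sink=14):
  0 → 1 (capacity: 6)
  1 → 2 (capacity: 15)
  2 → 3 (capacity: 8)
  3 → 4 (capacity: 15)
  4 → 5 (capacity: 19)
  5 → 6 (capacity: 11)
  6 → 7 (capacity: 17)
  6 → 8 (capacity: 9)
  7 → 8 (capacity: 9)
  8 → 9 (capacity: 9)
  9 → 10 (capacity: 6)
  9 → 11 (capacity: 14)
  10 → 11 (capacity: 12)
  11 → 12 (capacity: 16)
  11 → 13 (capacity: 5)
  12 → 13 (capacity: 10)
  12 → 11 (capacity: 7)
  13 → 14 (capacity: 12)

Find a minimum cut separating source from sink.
Min cut value = 6, edges: (0,1)

Min cut value: 6
Partition: S = [0], T = [1, 2, 3, 4, 5, 6, 7, 8, 9, 10, 11, 12, 13, 14]
Cut edges: (0,1)

By max-flow min-cut theorem, max flow = min cut = 6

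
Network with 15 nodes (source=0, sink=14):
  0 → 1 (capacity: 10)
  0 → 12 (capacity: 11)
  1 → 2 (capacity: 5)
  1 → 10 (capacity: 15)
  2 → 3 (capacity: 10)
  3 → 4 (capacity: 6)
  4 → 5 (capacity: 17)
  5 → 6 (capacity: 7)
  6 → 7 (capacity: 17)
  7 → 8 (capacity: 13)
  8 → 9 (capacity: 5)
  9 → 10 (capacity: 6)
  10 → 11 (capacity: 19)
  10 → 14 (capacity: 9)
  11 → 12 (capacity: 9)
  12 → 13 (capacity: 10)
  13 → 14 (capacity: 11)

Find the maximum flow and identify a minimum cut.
Max flow = 19, Min cut edges: (10,14), (12,13)

Maximum flow: 19
Minimum cut: (10,14), (12,13)
Partition: S = [0, 1, 2, 3, 4, 5, 6, 7, 8, 9, 10, 11, 12], T = [13, 14]

Max-flow min-cut theorem verified: both equal 19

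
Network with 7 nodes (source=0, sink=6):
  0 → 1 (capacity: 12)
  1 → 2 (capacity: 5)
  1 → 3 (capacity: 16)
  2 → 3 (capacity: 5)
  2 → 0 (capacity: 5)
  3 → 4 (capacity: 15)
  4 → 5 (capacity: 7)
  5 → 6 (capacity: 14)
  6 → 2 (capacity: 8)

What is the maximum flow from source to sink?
Maximum flow = 7

Max flow: 7

Flow assignment:
  0 → 1: 7/12
  1 → 3: 7/16
  3 → 4: 7/15
  4 → 5: 7/7
  5 → 6: 7/14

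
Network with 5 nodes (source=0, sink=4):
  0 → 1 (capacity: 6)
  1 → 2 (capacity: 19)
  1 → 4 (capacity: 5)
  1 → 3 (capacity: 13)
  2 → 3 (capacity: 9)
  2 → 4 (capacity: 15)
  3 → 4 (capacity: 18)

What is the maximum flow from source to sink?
Maximum flow = 6

Max flow: 6

Flow assignment:
  0 → 1: 6/6
  1 → 2: 1/19
  1 → 4: 5/5
  2 → 4: 1/15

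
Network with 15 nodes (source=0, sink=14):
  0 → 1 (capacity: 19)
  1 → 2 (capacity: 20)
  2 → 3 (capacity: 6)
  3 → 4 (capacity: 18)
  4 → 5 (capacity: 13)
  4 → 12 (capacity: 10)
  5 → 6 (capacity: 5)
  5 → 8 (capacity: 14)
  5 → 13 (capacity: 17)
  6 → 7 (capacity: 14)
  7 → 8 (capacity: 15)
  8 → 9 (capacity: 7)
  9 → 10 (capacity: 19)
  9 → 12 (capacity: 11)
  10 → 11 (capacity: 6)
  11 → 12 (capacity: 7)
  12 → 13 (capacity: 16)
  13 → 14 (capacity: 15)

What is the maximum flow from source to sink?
Maximum flow = 6

Max flow: 6

Flow assignment:
  0 → 1: 6/19
  1 → 2: 6/20
  2 → 3: 6/6
  3 → 4: 6/18
  4 → 5: 6/13
  5 → 13: 6/17
  13 → 14: 6/15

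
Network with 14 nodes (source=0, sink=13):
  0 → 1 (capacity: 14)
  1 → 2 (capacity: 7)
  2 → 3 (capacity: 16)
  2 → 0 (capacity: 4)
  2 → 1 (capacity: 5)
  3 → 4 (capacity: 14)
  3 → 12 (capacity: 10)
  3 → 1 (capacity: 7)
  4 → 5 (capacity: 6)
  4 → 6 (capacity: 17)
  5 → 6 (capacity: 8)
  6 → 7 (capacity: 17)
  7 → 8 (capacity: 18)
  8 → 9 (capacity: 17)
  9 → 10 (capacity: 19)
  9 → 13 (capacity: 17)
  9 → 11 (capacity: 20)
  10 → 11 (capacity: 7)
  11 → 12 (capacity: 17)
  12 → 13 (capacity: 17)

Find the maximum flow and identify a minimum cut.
Max flow = 7, Min cut edges: (1,2)

Maximum flow: 7
Minimum cut: (1,2)
Partition: S = [0, 1], T = [2, 3, 4, 5, 6, 7, 8, 9, 10, 11, 12, 13]

Max-flow min-cut theorem verified: both equal 7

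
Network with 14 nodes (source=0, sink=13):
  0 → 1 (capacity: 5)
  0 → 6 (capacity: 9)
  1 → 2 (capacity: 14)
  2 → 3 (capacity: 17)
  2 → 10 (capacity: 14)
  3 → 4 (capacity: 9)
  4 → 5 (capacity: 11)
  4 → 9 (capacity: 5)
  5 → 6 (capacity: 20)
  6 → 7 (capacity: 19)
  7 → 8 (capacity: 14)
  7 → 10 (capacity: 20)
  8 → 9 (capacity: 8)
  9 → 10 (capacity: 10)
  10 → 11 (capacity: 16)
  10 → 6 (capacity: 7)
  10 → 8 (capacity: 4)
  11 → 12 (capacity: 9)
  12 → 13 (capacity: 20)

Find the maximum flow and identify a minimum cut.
Max flow = 9, Min cut edges: (11,12)

Maximum flow: 9
Minimum cut: (11,12)
Partition: S = [0, 1, 2, 3, 4, 5, 6, 7, 8, 9, 10, 11], T = [12, 13]

Max-flow min-cut theorem verified: both equal 9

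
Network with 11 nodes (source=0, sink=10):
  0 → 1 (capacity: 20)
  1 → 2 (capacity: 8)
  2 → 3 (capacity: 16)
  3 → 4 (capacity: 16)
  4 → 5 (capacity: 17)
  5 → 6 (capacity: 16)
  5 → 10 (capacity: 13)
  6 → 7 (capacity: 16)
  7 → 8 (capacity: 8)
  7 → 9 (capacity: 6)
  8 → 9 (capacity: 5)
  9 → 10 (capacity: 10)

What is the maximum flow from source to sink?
Maximum flow = 8

Max flow: 8

Flow assignment:
  0 → 1: 8/20
  1 → 2: 8/8
  2 → 3: 8/16
  3 → 4: 8/16
  4 → 5: 8/17
  5 → 10: 8/13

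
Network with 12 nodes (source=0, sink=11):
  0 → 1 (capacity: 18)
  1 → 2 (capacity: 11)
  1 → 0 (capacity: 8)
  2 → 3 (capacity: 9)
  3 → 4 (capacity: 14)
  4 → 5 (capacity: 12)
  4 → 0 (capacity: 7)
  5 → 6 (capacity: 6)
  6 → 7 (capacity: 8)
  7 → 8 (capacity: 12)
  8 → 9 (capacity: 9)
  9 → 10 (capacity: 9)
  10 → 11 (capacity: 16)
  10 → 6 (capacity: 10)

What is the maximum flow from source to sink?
Maximum flow = 6

Max flow: 6

Flow assignment:
  0 → 1: 9/18
  1 → 2: 9/11
  2 → 3: 9/9
  3 → 4: 9/14
  4 → 5: 6/12
  4 → 0: 3/7
  5 → 6: 6/6
  6 → 7: 6/8
  7 → 8: 6/12
  8 → 9: 6/9
  9 → 10: 6/9
  10 → 11: 6/16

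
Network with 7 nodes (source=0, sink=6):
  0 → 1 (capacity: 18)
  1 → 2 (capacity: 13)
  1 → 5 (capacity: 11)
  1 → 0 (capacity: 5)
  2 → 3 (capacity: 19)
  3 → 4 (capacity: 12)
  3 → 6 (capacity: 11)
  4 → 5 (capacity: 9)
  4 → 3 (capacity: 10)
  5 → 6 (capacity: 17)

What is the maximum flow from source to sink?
Maximum flow = 18

Max flow: 18

Flow assignment:
  0 → 1: 18/18
  1 → 2: 7/13
  1 → 5: 11/11
  2 → 3: 7/19
  3 → 6: 7/11
  5 → 6: 11/17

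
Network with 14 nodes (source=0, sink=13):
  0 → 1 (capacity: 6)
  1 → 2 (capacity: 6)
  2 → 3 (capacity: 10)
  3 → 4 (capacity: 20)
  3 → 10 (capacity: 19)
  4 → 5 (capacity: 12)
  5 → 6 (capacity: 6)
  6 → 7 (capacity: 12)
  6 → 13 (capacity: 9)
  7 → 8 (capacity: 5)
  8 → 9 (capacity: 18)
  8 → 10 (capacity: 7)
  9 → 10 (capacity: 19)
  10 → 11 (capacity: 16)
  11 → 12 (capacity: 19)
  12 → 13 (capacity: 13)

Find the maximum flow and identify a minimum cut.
Max flow = 6, Min cut edges: (1,2)

Maximum flow: 6
Minimum cut: (1,2)
Partition: S = [0, 1], T = [2, 3, 4, 5, 6, 7, 8, 9, 10, 11, 12, 13]

Max-flow min-cut theorem verified: both equal 6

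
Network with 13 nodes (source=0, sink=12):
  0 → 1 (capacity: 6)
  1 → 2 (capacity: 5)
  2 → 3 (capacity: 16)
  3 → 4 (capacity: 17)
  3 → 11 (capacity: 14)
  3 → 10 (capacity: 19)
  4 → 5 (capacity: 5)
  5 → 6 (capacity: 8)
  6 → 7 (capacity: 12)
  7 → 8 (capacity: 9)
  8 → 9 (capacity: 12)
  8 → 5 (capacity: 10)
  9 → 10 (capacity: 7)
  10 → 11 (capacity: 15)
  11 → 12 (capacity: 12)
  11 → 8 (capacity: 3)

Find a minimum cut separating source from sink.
Min cut value = 5, edges: (1,2)

Min cut value: 5
Partition: S = [0, 1], T = [2, 3, 4, 5, 6, 7, 8, 9, 10, 11, 12]
Cut edges: (1,2)

By max-flow min-cut theorem, max flow = min cut = 5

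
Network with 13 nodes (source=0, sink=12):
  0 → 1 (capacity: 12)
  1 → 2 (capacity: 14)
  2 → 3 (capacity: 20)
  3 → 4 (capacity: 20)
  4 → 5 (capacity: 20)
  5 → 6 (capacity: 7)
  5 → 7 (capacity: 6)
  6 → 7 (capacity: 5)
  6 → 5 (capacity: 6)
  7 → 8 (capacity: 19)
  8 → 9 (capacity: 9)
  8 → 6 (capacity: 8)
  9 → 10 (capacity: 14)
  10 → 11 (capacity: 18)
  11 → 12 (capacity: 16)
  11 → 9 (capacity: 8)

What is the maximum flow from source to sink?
Maximum flow = 9

Max flow: 9

Flow assignment:
  0 → 1: 9/12
  1 → 2: 9/14
  2 → 3: 9/20
  3 → 4: 9/20
  4 → 5: 9/20
  5 → 6: 5/7
  5 → 7: 4/6
  6 → 7: 5/5
  7 → 8: 9/19
  8 → 9: 9/9
  9 → 10: 9/14
  10 → 11: 9/18
  11 → 12: 9/16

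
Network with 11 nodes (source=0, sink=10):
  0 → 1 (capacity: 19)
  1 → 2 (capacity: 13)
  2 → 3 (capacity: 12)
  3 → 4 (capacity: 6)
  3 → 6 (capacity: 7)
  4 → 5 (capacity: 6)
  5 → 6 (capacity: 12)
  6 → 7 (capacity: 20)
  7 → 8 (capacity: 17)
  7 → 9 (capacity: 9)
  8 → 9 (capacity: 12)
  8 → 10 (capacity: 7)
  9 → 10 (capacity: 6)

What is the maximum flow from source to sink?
Maximum flow = 12

Max flow: 12

Flow assignment:
  0 → 1: 12/19
  1 → 2: 12/13
  2 → 3: 12/12
  3 → 4: 5/6
  3 → 6: 7/7
  4 → 5: 5/6
  5 → 6: 5/12
  6 → 7: 12/20
  7 → 8: 12/17
  8 → 9: 5/12
  8 → 10: 7/7
  9 → 10: 5/6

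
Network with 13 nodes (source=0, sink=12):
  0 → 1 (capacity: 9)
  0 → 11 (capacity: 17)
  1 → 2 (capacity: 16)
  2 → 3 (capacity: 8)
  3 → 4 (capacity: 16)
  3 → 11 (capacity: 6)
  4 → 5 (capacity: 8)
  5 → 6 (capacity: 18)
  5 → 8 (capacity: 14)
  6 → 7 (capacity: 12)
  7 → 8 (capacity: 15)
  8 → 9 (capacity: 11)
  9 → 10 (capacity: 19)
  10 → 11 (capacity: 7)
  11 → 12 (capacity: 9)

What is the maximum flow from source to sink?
Maximum flow = 9

Max flow: 9

Flow assignment:
  0 → 1: 8/9
  0 → 11: 1/17
  1 → 2: 8/16
  2 → 3: 8/8
  3 → 4: 2/16
  3 → 11: 6/6
  4 → 5: 2/8
  5 → 8: 2/14
  8 → 9: 2/11
  9 → 10: 2/19
  10 → 11: 2/7
  11 → 12: 9/9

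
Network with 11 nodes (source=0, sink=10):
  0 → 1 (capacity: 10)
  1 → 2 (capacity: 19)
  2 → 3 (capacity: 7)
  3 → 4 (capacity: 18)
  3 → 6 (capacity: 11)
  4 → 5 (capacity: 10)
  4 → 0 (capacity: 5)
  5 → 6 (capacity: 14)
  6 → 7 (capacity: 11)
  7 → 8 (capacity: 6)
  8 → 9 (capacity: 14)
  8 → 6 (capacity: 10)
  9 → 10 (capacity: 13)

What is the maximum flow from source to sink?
Maximum flow = 6

Max flow: 6

Flow assignment:
  0 → 1: 7/10
  1 → 2: 7/19
  2 → 3: 7/7
  3 → 4: 1/18
  3 → 6: 6/11
  4 → 0: 1/5
  6 → 7: 6/11
  7 → 8: 6/6
  8 → 9: 6/14
  9 → 10: 6/13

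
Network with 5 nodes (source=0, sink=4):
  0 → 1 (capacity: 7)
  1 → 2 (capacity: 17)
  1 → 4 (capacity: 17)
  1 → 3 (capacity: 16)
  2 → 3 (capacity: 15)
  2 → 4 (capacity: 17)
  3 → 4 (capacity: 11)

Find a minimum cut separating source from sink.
Min cut value = 7, edges: (0,1)

Min cut value: 7
Partition: S = [0], T = [1, 2, 3, 4]
Cut edges: (0,1)

By max-flow min-cut theorem, max flow = min cut = 7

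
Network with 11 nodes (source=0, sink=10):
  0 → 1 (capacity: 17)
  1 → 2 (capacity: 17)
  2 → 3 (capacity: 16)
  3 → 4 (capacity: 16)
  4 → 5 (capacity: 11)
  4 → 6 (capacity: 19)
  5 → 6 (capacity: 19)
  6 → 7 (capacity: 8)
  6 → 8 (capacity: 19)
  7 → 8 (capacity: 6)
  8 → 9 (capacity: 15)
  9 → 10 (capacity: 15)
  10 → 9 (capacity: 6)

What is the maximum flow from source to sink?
Maximum flow = 15

Max flow: 15

Flow assignment:
  0 → 1: 15/17
  1 → 2: 15/17
  2 → 3: 15/16
  3 → 4: 15/16
  4 → 6: 15/19
  6 → 8: 15/19
  8 → 9: 15/15
  9 → 10: 15/15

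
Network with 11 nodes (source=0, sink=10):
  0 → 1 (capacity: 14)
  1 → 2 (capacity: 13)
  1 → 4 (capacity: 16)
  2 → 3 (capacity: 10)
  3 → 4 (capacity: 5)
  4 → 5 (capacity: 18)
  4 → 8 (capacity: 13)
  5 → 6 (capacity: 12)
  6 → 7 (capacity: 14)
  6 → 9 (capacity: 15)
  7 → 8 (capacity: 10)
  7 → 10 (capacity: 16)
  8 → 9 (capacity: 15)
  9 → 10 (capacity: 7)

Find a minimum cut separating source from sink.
Min cut value = 14, edges: (0,1)

Min cut value: 14
Partition: S = [0], T = [1, 2, 3, 4, 5, 6, 7, 8, 9, 10]
Cut edges: (0,1)

By max-flow min-cut theorem, max flow = min cut = 14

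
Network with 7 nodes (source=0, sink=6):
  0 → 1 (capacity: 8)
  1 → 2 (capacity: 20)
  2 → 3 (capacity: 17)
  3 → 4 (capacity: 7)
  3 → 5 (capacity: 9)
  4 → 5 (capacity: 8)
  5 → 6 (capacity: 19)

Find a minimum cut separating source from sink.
Min cut value = 8, edges: (0,1)

Min cut value: 8
Partition: S = [0], T = [1, 2, 3, 4, 5, 6]
Cut edges: (0,1)

By max-flow min-cut theorem, max flow = min cut = 8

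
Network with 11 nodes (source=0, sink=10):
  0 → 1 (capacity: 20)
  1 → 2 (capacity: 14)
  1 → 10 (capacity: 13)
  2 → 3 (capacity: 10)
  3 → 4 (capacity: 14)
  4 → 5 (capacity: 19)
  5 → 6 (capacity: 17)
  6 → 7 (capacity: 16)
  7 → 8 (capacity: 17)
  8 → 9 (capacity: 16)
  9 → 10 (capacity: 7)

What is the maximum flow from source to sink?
Maximum flow = 20

Max flow: 20

Flow assignment:
  0 → 1: 20/20
  1 → 2: 7/14
  1 → 10: 13/13
  2 → 3: 7/10
  3 → 4: 7/14
  4 → 5: 7/19
  5 → 6: 7/17
  6 → 7: 7/16
  7 → 8: 7/17
  8 → 9: 7/16
  9 → 10: 7/7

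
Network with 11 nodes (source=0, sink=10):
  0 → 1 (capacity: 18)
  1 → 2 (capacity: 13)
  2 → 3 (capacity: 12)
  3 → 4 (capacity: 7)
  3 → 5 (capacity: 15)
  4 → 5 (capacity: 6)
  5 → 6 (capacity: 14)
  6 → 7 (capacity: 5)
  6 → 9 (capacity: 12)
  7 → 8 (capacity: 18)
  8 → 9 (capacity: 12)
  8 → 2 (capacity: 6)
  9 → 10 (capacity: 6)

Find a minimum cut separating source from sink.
Min cut value = 6, edges: (9,10)

Min cut value: 6
Partition: S = [0, 1, 2, 3, 4, 5, 6, 7, 8, 9], T = [10]
Cut edges: (9,10)

By max-flow min-cut theorem, max flow = min cut = 6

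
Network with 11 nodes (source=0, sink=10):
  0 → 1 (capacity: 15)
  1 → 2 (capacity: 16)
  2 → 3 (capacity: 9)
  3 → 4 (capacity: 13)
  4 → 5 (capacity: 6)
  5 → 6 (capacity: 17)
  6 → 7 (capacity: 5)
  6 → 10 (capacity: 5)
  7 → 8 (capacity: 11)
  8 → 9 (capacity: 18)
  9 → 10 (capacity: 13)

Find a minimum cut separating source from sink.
Min cut value = 6, edges: (4,5)

Min cut value: 6
Partition: S = [0, 1, 2, 3, 4], T = [5, 6, 7, 8, 9, 10]
Cut edges: (4,5)

By max-flow min-cut theorem, max flow = min cut = 6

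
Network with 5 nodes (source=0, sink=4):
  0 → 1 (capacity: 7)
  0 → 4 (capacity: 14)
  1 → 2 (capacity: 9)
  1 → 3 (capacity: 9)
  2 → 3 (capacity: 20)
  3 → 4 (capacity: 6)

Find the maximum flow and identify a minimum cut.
Max flow = 20, Min cut edges: (0,4), (3,4)

Maximum flow: 20
Minimum cut: (0,4), (3,4)
Partition: S = [0, 1, 2, 3], T = [4]

Max-flow min-cut theorem verified: both equal 20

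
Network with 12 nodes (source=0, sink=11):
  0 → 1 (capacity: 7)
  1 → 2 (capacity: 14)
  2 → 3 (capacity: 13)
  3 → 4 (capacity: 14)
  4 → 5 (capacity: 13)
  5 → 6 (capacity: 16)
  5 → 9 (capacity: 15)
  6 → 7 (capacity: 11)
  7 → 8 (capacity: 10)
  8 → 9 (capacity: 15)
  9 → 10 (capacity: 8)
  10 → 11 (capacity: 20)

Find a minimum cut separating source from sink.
Min cut value = 7, edges: (0,1)

Min cut value: 7
Partition: S = [0], T = [1, 2, 3, 4, 5, 6, 7, 8, 9, 10, 11]
Cut edges: (0,1)

By max-flow min-cut theorem, max flow = min cut = 7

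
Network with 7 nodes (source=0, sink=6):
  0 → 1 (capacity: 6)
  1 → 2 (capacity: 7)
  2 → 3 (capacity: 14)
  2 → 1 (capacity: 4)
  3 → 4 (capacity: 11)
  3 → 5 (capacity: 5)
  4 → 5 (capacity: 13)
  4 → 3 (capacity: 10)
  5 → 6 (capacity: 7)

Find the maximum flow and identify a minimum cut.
Max flow = 6, Min cut edges: (0,1)

Maximum flow: 6
Minimum cut: (0,1)
Partition: S = [0], T = [1, 2, 3, 4, 5, 6]

Max-flow min-cut theorem verified: both equal 6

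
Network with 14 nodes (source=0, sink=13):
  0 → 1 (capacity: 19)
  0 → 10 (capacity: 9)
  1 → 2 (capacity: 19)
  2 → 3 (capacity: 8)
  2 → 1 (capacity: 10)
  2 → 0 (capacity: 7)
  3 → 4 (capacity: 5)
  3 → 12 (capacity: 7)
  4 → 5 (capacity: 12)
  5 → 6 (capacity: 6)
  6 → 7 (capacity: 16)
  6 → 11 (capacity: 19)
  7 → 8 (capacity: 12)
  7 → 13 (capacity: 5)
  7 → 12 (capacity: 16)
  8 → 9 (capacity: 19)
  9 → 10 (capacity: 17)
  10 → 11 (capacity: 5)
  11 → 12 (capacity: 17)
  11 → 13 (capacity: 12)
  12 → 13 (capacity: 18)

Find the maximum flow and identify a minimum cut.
Max flow = 13, Min cut edges: (2,3), (10,11)

Maximum flow: 13
Minimum cut: (2,3), (10,11)
Partition: S = [0, 1, 2, 8, 9, 10], T = [3, 4, 5, 6, 7, 11, 12, 13]

Max-flow min-cut theorem verified: both equal 13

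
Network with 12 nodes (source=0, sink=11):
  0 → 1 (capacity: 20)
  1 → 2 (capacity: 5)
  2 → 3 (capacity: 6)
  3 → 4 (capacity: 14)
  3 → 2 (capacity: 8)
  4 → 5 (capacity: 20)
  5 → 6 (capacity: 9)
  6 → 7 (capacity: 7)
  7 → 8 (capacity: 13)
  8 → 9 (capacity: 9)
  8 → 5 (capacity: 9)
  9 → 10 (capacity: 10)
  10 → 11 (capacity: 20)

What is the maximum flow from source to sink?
Maximum flow = 5

Max flow: 5

Flow assignment:
  0 → 1: 5/20
  1 → 2: 5/5
  2 → 3: 5/6
  3 → 4: 5/14
  4 → 5: 5/20
  5 → 6: 5/9
  6 → 7: 5/7
  7 → 8: 5/13
  8 → 9: 5/9
  9 → 10: 5/10
  10 → 11: 5/20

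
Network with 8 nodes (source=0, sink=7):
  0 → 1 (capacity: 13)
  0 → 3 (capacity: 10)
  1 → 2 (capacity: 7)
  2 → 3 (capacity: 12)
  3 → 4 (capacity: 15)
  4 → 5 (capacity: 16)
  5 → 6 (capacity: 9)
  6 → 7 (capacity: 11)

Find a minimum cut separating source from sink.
Min cut value = 9, edges: (5,6)

Min cut value: 9
Partition: S = [0, 1, 2, 3, 4, 5], T = [6, 7]
Cut edges: (5,6)

By max-flow min-cut theorem, max flow = min cut = 9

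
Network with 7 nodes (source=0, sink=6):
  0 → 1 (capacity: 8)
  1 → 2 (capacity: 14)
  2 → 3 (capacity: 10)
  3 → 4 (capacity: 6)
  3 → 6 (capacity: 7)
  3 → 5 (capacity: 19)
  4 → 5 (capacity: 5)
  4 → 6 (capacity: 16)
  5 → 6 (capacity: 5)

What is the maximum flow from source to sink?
Maximum flow = 8

Max flow: 8

Flow assignment:
  0 → 1: 8/8
  1 → 2: 8/14
  2 → 3: 8/10
  3 → 4: 1/6
  3 → 6: 7/7
  4 → 6: 1/16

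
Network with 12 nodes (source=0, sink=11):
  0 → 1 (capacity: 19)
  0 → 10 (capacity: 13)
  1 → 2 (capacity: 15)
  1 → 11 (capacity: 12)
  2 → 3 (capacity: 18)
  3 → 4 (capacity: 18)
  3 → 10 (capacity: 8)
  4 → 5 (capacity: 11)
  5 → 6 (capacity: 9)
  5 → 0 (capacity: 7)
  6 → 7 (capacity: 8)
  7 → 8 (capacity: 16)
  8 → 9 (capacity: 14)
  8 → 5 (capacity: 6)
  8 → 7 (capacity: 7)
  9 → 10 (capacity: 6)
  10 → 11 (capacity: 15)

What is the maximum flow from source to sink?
Maximum flow = 27

Max flow: 27

Flow assignment:
  0 → 1: 19/19
  0 → 10: 8/13
  1 → 2: 7/15
  1 → 11: 12/12
  2 → 3: 7/18
  3 → 10: 7/8
  10 → 11: 15/15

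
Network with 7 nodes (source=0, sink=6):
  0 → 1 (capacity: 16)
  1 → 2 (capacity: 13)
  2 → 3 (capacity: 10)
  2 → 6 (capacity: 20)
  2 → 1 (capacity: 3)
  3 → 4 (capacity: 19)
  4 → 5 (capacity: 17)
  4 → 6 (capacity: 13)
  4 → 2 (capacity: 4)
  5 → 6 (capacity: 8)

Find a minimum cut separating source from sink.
Min cut value = 13, edges: (1,2)

Min cut value: 13
Partition: S = [0, 1], T = [2, 3, 4, 5, 6]
Cut edges: (1,2)

By max-flow min-cut theorem, max flow = min cut = 13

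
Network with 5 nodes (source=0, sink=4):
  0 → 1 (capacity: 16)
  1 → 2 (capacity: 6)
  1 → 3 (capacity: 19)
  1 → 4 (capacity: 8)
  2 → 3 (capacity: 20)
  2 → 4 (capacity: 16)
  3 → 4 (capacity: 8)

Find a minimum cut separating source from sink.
Min cut value = 16, edges: (0,1)

Min cut value: 16
Partition: S = [0], T = [1, 2, 3, 4]
Cut edges: (0,1)

By max-flow min-cut theorem, max flow = min cut = 16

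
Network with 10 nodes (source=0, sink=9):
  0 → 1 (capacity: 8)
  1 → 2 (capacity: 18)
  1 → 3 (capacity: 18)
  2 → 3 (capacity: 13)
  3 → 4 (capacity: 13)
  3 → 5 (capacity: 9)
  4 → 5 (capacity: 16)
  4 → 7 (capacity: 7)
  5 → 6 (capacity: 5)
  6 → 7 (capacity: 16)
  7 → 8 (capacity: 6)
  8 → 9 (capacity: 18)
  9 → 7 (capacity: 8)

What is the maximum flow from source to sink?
Maximum flow = 6

Max flow: 6

Flow assignment:
  0 → 1: 6/8
  1 → 3: 6/18
  3 → 4: 6/13
  4 → 7: 6/7
  7 → 8: 6/6
  8 → 9: 6/18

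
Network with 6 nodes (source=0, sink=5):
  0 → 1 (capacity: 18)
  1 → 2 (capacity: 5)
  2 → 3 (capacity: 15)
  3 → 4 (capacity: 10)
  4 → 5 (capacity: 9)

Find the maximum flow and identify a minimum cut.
Max flow = 5, Min cut edges: (1,2)

Maximum flow: 5
Minimum cut: (1,2)
Partition: S = [0, 1], T = [2, 3, 4, 5]

Max-flow min-cut theorem verified: both equal 5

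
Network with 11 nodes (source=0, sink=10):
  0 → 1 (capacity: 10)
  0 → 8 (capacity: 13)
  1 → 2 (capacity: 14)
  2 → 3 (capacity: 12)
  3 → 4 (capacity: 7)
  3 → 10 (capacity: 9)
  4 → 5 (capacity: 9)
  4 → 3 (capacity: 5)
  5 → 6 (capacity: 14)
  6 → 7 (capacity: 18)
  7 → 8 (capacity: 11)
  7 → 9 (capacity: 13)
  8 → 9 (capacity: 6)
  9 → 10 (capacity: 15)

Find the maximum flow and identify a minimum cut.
Max flow = 16, Min cut edges: (0,1), (8,9)

Maximum flow: 16
Minimum cut: (0,1), (8,9)
Partition: S = [0, 8], T = [1, 2, 3, 4, 5, 6, 7, 9, 10]

Max-flow min-cut theorem verified: both equal 16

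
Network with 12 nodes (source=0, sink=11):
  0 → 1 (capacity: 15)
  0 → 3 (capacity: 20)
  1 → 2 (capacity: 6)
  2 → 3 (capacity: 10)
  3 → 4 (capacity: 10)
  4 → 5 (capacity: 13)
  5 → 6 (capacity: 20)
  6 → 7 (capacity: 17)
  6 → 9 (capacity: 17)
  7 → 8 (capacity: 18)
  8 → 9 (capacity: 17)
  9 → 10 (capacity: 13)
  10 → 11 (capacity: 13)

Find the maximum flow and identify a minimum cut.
Max flow = 10, Min cut edges: (3,4)

Maximum flow: 10
Minimum cut: (3,4)
Partition: S = [0, 1, 2, 3], T = [4, 5, 6, 7, 8, 9, 10, 11]

Max-flow min-cut theorem verified: both equal 10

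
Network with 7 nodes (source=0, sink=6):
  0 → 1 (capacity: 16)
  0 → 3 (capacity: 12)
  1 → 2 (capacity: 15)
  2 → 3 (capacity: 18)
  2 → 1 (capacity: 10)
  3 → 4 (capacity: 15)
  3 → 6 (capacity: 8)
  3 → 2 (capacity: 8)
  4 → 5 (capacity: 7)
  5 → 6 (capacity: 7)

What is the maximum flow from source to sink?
Maximum flow = 15

Max flow: 15

Flow assignment:
  0 → 1: 15/16
  1 → 2: 15/15
  2 → 3: 15/18
  3 → 4: 7/15
  3 → 6: 8/8
  4 → 5: 7/7
  5 → 6: 7/7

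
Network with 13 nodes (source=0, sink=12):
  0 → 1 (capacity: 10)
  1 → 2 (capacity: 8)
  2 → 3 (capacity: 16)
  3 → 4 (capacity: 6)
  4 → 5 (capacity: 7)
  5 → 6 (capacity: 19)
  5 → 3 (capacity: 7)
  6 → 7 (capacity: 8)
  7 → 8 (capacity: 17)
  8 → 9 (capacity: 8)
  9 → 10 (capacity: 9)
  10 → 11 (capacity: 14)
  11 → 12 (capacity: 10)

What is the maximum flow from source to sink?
Maximum flow = 6

Max flow: 6

Flow assignment:
  0 → 1: 6/10
  1 → 2: 6/8
  2 → 3: 6/16
  3 → 4: 6/6
  4 → 5: 6/7
  5 → 6: 6/19
  6 → 7: 6/8
  7 → 8: 6/17
  8 → 9: 6/8
  9 → 10: 6/9
  10 → 11: 6/14
  11 → 12: 6/10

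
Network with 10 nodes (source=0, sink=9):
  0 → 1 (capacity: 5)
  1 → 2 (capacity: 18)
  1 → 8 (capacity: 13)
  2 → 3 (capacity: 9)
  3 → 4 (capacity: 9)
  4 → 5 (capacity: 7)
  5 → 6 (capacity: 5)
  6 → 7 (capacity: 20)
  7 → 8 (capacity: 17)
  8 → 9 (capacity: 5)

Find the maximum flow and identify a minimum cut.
Max flow = 5, Min cut edges: (8,9)

Maximum flow: 5
Minimum cut: (8,9)
Partition: S = [0, 1, 2, 3, 4, 5, 6, 7, 8], T = [9]

Max-flow min-cut theorem verified: both equal 5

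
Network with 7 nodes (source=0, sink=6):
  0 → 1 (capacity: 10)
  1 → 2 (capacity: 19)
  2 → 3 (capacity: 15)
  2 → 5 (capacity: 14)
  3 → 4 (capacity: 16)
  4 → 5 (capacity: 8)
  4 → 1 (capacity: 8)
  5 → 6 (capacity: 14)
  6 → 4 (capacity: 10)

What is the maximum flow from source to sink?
Maximum flow = 10

Max flow: 10

Flow assignment:
  0 → 1: 10/10
  1 → 2: 10/19
  2 → 5: 10/14
  5 → 6: 10/14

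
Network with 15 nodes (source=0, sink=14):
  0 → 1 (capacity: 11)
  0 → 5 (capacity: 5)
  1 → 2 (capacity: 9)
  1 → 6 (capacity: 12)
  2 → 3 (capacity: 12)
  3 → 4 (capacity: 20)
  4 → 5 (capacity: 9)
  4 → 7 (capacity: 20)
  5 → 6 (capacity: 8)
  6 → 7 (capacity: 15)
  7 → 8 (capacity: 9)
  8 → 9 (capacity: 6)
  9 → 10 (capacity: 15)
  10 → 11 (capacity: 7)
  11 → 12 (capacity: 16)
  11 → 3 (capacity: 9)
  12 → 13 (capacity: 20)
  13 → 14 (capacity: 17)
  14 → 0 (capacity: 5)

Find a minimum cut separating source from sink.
Min cut value = 6, edges: (8,9)

Min cut value: 6
Partition: S = [0, 1, 2, 3, 4, 5, 6, 7, 8], T = [9, 10, 11, 12, 13, 14]
Cut edges: (8,9)

By max-flow min-cut theorem, max flow = min cut = 6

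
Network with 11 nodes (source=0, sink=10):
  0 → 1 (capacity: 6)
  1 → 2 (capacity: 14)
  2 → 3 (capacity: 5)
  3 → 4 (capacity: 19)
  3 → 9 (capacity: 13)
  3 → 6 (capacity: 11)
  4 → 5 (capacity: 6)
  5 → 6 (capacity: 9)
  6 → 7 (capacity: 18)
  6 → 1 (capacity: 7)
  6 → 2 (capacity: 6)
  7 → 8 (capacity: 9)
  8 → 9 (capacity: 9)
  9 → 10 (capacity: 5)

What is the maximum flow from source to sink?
Maximum flow = 5

Max flow: 5

Flow assignment:
  0 → 1: 5/6
  1 → 2: 5/14
  2 → 3: 5/5
  3 → 9: 5/13
  9 → 10: 5/5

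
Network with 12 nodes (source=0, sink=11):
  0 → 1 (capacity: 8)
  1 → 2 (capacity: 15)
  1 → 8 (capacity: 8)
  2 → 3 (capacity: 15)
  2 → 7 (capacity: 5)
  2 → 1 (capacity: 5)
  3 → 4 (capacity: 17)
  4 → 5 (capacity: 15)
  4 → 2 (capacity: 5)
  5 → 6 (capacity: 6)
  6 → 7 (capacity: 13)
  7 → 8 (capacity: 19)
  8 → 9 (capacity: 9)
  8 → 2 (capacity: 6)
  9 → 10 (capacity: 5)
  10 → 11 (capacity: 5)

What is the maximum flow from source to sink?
Maximum flow = 5

Max flow: 5

Flow assignment:
  0 → 1: 5/8
  1 → 8: 5/8
  8 → 9: 5/9
  9 → 10: 5/5
  10 → 11: 5/5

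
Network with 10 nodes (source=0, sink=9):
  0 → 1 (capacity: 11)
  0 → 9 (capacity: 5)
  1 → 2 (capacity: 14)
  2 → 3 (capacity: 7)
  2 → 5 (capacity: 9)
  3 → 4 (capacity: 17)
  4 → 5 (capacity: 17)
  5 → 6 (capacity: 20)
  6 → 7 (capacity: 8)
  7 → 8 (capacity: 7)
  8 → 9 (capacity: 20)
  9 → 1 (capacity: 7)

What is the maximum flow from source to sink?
Maximum flow = 12

Max flow: 12

Flow assignment:
  0 → 1: 7/11
  0 → 9: 5/5
  1 → 2: 7/14
  2 → 3: 2/7
  2 → 5: 5/9
  3 → 4: 2/17
  4 → 5: 2/17
  5 → 6: 7/20
  6 → 7: 7/8
  7 → 8: 7/7
  8 → 9: 7/20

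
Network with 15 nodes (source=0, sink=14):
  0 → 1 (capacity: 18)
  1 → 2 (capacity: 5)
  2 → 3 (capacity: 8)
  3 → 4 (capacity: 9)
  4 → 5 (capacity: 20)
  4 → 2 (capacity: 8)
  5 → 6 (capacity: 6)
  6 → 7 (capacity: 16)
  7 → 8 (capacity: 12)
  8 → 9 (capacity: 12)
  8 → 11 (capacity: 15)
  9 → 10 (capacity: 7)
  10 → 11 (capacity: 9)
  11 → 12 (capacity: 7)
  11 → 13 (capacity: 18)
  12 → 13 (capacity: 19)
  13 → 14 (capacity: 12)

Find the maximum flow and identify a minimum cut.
Max flow = 5, Min cut edges: (1,2)

Maximum flow: 5
Minimum cut: (1,2)
Partition: S = [0, 1], T = [2, 3, 4, 5, 6, 7, 8, 9, 10, 11, 12, 13, 14]

Max-flow min-cut theorem verified: both equal 5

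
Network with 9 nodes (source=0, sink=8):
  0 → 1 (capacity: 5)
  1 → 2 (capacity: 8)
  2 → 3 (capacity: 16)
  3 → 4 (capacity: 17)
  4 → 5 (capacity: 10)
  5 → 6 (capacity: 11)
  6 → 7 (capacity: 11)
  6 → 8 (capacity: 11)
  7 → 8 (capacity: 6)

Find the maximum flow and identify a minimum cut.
Max flow = 5, Min cut edges: (0,1)

Maximum flow: 5
Minimum cut: (0,1)
Partition: S = [0], T = [1, 2, 3, 4, 5, 6, 7, 8]

Max-flow min-cut theorem verified: both equal 5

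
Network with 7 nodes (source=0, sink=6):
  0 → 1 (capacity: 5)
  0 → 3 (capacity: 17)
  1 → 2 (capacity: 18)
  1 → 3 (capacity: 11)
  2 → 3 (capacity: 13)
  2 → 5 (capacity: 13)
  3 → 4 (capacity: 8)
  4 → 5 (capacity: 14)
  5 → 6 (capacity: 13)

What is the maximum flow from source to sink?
Maximum flow = 13

Max flow: 13

Flow assignment:
  0 → 1: 5/5
  0 → 3: 8/17
  1 → 2: 5/18
  2 → 5: 5/13
  3 → 4: 8/8
  4 → 5: 8/14
  5 → 6: 13/13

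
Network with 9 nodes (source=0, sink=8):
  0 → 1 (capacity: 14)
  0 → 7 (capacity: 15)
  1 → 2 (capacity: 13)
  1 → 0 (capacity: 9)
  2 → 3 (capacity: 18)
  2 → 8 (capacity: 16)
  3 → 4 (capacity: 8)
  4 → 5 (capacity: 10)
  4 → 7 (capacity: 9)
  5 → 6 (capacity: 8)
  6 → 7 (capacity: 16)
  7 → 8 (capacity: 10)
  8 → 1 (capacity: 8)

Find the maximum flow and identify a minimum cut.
Max flow = 23, Min cut edges: (1,2), (7,8)

Maximum flow: 23
Minimum cut: (1,2), (7,8)
Partition: S = [0, 1, 3, 4, 5, 6, 7], T = [2, 8]

Max-flow min-cut theorem verified: both equal 23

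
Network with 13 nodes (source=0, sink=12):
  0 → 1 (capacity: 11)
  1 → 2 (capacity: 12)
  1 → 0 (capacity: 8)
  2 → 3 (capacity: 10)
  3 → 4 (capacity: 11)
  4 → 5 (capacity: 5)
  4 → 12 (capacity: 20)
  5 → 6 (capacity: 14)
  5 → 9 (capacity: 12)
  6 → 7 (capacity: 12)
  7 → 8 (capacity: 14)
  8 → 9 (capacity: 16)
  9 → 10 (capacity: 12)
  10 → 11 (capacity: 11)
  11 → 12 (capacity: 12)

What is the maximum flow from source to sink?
Maximum flow = 10

Max flow: 10

Flow assignment:
  0 → 1: 10/11
  1 → 2: 10/12
  2 → 3: 10/10
  3 → 4: 10/11
  4 → 12: 10/20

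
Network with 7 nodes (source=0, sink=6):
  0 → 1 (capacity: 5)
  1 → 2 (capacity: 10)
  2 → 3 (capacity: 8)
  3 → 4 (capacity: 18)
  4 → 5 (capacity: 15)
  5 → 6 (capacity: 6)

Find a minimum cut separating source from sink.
Min cut value = 5, edges: (0,1)

Min cut value: 5
Partition: S = [0], T = [1, 2, 3, 4, 5, 6]
Cut edges: (0,1)

By max-flow min-cut theorem, max flow = min cut = 5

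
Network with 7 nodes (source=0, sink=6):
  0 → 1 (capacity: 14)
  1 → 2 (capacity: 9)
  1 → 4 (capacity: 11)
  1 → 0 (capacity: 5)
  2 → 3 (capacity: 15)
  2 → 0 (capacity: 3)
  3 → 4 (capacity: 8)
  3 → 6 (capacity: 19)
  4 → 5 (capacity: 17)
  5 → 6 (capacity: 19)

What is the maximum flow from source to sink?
Maximum flow = 14

Max flow: 14

Flow assignment:
  0 → 1: 14/14
  1 → 2: 9/9
  1 → 4: 5/11
  2 → 3: 9/15
  3 → 6: 9/19
  4 → 5: 5/17
  5 → 6: 5/19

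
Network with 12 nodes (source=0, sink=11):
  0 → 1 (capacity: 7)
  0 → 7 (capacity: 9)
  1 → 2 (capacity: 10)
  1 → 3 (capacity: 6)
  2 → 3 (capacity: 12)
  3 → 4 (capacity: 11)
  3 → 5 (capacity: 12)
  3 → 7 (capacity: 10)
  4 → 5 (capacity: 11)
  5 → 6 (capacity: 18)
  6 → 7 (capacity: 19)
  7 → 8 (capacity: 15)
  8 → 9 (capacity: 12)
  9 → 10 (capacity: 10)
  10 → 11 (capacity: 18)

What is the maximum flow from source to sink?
Maximum flow = 10

Max flow: 10

Flow assignment:
  0 → 1: 7/7
  0 → 7: 3/9
  1 → 2: 1/10
  1 → 3: 6/6
  2 → 3: 1/12
  3 → 7: 7/10
  7 → 8: 10/15
  8 → 9: 10/12
  9 → 10: 10/10
  10 → 11: 10/18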